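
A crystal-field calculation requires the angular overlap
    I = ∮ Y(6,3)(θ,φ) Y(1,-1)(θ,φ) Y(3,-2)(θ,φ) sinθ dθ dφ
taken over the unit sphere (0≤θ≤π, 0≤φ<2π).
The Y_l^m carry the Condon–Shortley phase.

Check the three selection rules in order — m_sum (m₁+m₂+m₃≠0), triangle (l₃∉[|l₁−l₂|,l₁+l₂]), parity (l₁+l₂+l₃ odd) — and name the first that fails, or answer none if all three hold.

triangle

Σmᵢ = 0  ✓
l₃∈[|l₁−l₂|,l₁+l₂]=[5,7], have l₃=3  ✗
Σlᵢ = 10 ⇒ even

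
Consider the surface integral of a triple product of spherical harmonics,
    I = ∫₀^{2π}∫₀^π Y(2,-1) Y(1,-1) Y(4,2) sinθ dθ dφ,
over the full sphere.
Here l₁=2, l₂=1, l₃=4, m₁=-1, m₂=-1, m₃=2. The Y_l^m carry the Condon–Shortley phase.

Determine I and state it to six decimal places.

0.000000

l₃=4 ∉ [1,3] — triangle fails ⇒ I = 0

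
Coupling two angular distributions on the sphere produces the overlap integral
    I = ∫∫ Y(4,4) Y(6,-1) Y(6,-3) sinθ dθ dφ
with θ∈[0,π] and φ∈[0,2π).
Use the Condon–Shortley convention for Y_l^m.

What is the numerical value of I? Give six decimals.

-0.167630

Checks pass: Σm=0; 16 even; l₃=6∈[2,10].
(2·4+1)(2·6+1)(2·6+1) = 1521
Δ: 4! 4! 8! / 17! → 1/15315300
sum: t=0:+1/829440 t=1:−1/25920 t=2:+1/9216 t=3:−1/25920 t=4:+1/829440 = 7/207360
3j²(4 6 6; 0 0 0) = Δ·Π!·Σ² = 28/2431  (sign +1)
sum: t=0:+1/414720 = 1/414720
3j²(4 6 6; 4 -1 -3) = Δ·Π!·Σ² = 49/2431  (sign -1)
combine: 4πI² = 1521·28/2431·49/2431 = 12348/34969
take √, sign -1: I = -0.16763001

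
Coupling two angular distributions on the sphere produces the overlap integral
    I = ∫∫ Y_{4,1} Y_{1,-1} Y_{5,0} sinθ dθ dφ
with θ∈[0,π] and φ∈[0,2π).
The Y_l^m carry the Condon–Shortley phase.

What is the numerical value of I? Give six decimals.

0.155288

m-sum 0 ✓  L=10 even ✓  3≤5≤5 ✓
Π(2lᵢ+1) = 9×3×11 = 297
triangle coeff Δ(4,1,5) = 1/495
Σ_t [0,0]: t=0:+1/576 = 1/576
(3j)²=5/99 [(4 1 5; 0 0 0)], sign=-1
Σ_t [0,0]: t=0:+1/1440 = 1/1440
(3j)²=2/99 [(4 1 5; 1 -1 0)], sign=-1
⇒ 4πI² = 10/33
I = (+1)√(10/33/(4π)) = 0.15528807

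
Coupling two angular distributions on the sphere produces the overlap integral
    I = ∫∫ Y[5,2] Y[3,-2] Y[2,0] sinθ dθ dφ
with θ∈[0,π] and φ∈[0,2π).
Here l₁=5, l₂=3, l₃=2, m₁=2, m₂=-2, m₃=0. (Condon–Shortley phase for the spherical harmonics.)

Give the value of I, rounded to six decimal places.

Checks pass: Σm=0; 10 even; l₃=2∈[2,8].
(2·5+1)(2·3+1)(2·2+1) = 385
Δ: 6! 4! 0! / 11! → 1/2310
sum: t=3:−1/144 = -1/144
3j²(5 3 2; 0 0 0) = Δ·Π!·Σ² = 10/231  (sign -1)
sum: t=1:−1/480 = -1/480
3j²(5 3 2; 2 -2 0) = Δ·Π!·Σ² = 3/110  (sign -1)
combine: 4πI² = 385·10/231·3/110 = 5/11
take √, sign +1: I = 0.19018827

0.190188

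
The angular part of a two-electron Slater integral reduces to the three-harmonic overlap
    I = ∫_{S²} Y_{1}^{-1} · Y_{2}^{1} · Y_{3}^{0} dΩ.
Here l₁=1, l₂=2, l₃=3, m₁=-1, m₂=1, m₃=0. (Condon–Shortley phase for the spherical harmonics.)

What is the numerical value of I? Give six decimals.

Rules hold: Σm=0, L=6 even, 1≤3≤3.
N = 3·5·7 = 105
Δ = 0!·2!·4!/7! = 1/105
Racah Σ t=0..0: t=0:+1/4 = 1/4
⇒ 3j(1 2 3; 0 0 0)² = 3/35, sgn -1
Racah Σ t=0..0: t=0:+1/12 = 1/12
⇒ 3j(1 2 3; -1 1 0)² = 1/35, sgn -1
4πI² = N·(3j₀)²·(3jₘ)² = 9/35
I = +1·√(0.257143/4π) = 0.14304817

0.143048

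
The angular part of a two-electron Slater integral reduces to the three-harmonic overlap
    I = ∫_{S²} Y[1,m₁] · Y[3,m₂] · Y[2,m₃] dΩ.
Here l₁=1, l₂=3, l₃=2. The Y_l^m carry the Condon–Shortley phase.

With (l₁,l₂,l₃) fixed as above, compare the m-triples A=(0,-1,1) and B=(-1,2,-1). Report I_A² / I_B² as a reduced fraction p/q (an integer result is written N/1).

l's match ⇒ only the (l;m) 3-j factors differ between A and B.
A: triangle coeff Δ(1,3,2) = 1/105; Σ_t [1,1]: t=1:−1/6 = -1/6; (3j)²=8/105 [(1 3 2; 0 -1 1)], sign=+1
B: triangle coeff Δ(1,3,2) = 1/105; Σ_t [2,2]: t=2:+1/12 = 1/12; (3j)²=2/21 [(1 3 2; -1 2 -1)], sign=-1
I_A²/I_B² = (8/105)/(2/21) = 4/5

4/5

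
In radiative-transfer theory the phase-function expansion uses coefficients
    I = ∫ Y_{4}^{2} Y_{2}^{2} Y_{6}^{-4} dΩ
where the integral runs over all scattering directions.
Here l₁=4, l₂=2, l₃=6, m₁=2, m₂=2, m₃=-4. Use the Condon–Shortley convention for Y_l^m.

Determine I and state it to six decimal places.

Checks pass: Σm=0; 12 even; l₃=6∈[2,6].
(2·4+1)(2·2+1)(2·6+1) = 585
Δ: 0! 8! 4! / 13! → 1/6435
sum: t=0:+1/2304 = 1/2304
3j²(4 2 6; 0 0 0) = Δ·Π!·Σ² = 5/143  (sign +1)
sum: t=0:+1/34560 = 1/34560
3j²(4 2 6; 2 2 -4) = Δ·Π!·Σ² = 14/429  (sign +1)
combine: 4πI² = 585·5/143·14/429 = 1050/1573
take √, sign +1: I = 0.23047581

0.230476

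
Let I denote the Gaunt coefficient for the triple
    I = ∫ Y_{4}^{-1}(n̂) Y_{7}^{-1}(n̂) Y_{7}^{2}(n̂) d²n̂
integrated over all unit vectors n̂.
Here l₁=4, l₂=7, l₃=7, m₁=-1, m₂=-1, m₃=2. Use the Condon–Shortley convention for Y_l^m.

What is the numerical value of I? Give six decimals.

m-sum 0 ✓  L=18 even ✓  3≤7≤11 ✓
Π(2lᵢ+1) = 9×15×15 = 2025
triangle coeff Δ(4,7,7) = 1/58198140
Σ_t [0,4]: t=0:+1/17418240 t=1:−1/622080 t=2:+1/230400 t=3:−1/622080 t=4:+1/17418240 = 1/806400
(3j)²=2268/230945 [(4 7 7; 0 0 0)], sign=-1
Σ_t [1,4]: t=1:−1/2073600 t=2:+1/414720 t=3:−1/725760 t=4:+1/11612160 = 37/58060800
(3j)²=4107/646646 [(4 7 7; -1 -1 2)], sign=-1
⇒ 4πI² = 269460270/2133423721
I = (+1)√(269460270/2133423721/(4π)) = 0.10025450

0.100255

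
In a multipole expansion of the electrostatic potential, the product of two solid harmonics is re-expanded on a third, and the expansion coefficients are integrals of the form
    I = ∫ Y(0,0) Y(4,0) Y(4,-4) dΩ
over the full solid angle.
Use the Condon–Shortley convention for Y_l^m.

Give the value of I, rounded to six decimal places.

m-sum = 0 + 0 − 4 = -4 ≠ 0 ⇒ I = 0

0.000000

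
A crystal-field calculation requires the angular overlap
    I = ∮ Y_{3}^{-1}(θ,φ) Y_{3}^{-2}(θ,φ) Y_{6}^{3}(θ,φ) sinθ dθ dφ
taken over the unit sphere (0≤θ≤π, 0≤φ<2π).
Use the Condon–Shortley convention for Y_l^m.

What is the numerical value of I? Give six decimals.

Rules hold: Σm=0, L=12 even, 0≤6≤6.
N = 7·7·13 = 637
Δ = 0!·6!·6!/13! = 1/12012
Racah Σ t=0..0: t=0:+1/1296 = 1/1296
⇒ 3j(3 3 6; 0 0 0)² = 100/3003, sgn +1
Racah Σ t=0..0: t=0:+1/5760 = 1/5760
⇒ 3j(3 3 6; -1 -2 3)² = 9/286, sgn -1
4πI² = N·(3j₀)²·(3jₘ)² = 1050/1573
I = -1·√(0.667514/4π) = -0.23047581

-0.230476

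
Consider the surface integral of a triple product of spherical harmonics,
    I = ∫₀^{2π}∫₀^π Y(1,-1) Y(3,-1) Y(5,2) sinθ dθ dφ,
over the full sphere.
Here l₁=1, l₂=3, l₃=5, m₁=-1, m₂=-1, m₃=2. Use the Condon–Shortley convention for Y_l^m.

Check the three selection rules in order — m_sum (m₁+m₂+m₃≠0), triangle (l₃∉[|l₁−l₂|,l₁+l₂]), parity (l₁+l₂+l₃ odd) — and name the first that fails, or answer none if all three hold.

azimuthal sum: -1 − 1 + 2 = 0  ✓
2 ≤ 5 ≤ 4 (triangle on l)  ✗
L = 1 + 3 + 5 = 9 (odd)

triangle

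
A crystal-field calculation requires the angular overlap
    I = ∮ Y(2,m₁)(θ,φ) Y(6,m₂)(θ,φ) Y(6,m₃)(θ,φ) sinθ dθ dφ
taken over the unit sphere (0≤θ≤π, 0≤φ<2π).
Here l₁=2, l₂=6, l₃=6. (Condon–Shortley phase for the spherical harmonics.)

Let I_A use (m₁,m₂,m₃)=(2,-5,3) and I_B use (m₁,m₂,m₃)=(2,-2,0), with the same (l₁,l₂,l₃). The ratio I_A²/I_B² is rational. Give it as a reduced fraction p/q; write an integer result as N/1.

11/28

Shared (l₁,l₂,l₃)=(2,6,6): N and (l;000)² cancel in I_A²/I_B².
A: Δ = 2!·2!·10!/15! = 1/90090; Racah Σ t=0..0: t=0:+1/1451520 = 1/1451520; ⇒ 3j(2 6 6; 2 -5 3)² = 1/91, sgn -1
B: Δ = 2!·2!·10!/15! = 1/90090; Racah Σ t=0..0: t=0:+1/69120 = 1/69120; ⇒ 3j(2 6 6; 2 -2 0)² = 4/143, sgn +1
I_A²/I_B² = (1/91)/(4/143) = 11/28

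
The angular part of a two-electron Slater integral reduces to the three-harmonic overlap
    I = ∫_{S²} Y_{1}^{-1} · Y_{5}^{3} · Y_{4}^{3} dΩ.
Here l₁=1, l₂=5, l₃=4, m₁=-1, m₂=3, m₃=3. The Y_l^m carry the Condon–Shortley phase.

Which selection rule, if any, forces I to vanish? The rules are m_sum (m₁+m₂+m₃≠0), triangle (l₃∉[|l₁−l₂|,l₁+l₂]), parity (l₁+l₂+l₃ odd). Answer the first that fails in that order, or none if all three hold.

Σmᵢ = 5  ✗
l₃∈[|l₁−l₂|,l₁+l₂]=[4,6], have l₃=4
Σlᵢ = 10 ⇒ even

m_sum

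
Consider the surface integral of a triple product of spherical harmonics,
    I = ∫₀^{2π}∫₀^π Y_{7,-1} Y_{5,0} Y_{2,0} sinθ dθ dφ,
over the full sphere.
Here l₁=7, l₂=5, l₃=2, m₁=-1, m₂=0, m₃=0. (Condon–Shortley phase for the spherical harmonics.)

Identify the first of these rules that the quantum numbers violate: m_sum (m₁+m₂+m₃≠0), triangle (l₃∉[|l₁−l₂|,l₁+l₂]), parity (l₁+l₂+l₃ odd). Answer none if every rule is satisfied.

Σmᵢ = -1  ✗
l₃∈[|l₁−l₂|,l₁+l₂]=[2,12], have l₃=2
Σlᵢ = 14 ⇒ even

m_sum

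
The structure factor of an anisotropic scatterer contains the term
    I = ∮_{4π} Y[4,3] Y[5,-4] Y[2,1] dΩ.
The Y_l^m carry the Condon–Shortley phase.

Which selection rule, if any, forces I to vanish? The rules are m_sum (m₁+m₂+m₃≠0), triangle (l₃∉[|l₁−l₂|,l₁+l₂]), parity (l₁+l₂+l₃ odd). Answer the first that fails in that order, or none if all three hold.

azimuthal sum: 3 − 4 + 1 = 0  ✓
1 ≤ 2 ≤ 9 (triangle on l)  ✓
L = 4 + 5 + 2 = 11 (odd)  ✗

parity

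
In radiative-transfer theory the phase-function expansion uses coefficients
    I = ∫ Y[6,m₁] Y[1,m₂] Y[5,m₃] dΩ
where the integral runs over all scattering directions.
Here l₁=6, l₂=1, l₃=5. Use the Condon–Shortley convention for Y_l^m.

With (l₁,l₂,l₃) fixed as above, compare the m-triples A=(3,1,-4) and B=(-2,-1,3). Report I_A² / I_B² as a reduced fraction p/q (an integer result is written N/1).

1/2

Same 6,1,5: normalisation and zero-m 3j drop out of the ratio.
A: Δ: 2! 10! 0! / 13! → 1/858; sum: t=2:+1/725760 = 1/725760; 3j²(6 1 5; 3 1 -4) = Δ·Π!·Σ² = 1/286  (sign -1)
B: Δ: 2! 10! 0! / 13! → 1/858; sum: t=0:+1/161280 = 1/161280; 3j²(6 1 5; -2 -1 3) = Δ·Π!·Σ² = 1/143  (sign +1)
I_A²/I_B² = (1/286)/(1/143) = 1/2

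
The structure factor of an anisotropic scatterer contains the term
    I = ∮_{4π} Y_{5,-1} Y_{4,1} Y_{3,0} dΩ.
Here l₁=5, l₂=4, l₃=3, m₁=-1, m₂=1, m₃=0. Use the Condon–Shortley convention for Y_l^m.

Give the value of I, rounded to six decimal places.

-0.115089

Checks pass: Σm=0; 12 even; l₃=3∈[1,9].
(2·5+1)(2·4+1)(2·3+1) = 693
Δ: 6! 4! 2! / 13! → 1/180180
sum: t=2:+1/576 t=3:−1/144 t=4:+1/576 = -1/288
3j²(5 4 3; 0 0 0) = Δ·Π!·Σ² = 20/1001  (sign +1)
sum: t=3:−1/432 t=4:+1/192 t=5:−1/1440 = 19/8640
3j²(5 4 3; -1 1 0) = Δ·Π!·Σ² = 361/30030  (sign -1)
combine: 4πI² = 693·20/1001·361/30030 = 2166/13013
take √, sign -1: I = -0.11508947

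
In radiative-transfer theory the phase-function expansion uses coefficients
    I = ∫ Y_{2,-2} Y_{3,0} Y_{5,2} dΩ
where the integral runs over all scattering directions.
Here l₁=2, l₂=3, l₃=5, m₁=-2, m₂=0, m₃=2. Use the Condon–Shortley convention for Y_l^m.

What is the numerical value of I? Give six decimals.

0.141758

Checks pass: Σm=0; 10 even; l₃=5∈[1,5].
(2·2+1)(2·3+1)(2·5+1) = 385
Δ: 0! 4! 6! / 11! → 1/2310
sum: t=0:+1/144 = 1/144
3j²(2 3 5; 0 0 0) = Δ·Π!·Σ² = 10/231  (sign -1)
sum: t=0:+1/864 = 1/864
3j²(2 3 5; -2 0 2) = Δ·Π!·Σ² = 1/66  (sign -1)
combine: 4πI² = 385·10/231·1/66 = 25/99
take √, sign +1: I = 0.14175797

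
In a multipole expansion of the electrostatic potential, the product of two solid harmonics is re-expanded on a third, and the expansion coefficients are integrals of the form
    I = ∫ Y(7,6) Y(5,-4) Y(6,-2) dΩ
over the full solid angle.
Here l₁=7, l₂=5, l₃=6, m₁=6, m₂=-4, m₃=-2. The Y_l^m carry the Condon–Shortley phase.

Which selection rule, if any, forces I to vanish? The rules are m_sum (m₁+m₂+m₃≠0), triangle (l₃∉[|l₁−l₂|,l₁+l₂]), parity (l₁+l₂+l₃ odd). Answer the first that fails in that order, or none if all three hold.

none

azimuthal sum: 6 − 4 − 2 = 0  ✓
2 ≤ 6 ≤ 12 (triangle on l)  ✓
L = 7 + 5 + 6 = 18 (even)  ✓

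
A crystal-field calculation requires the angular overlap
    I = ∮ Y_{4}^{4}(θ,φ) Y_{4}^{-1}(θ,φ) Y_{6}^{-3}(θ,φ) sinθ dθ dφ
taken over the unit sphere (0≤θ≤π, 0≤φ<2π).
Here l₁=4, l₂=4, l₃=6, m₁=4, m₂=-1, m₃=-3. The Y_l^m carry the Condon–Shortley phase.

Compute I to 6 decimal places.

0.155830

Rules hold: Σm=0, L=14 even, 0≤6≤8.
N = 9·9·13 = 1053
Δ = 2!·6!·6!/15! = 1/1261260
Racah Σ t=0..2: t=0:+1/4608 t=1:−1/1296 t=2:+1/4608 = -7/20736
⇒ 3j(4 4 6; 0 0 0)² = 20/1287, sgn -1
Racah Σ t=0..0: t=0:+1/51840 = 1/51840
⇒ 3j(4 4 6; 4 -1 -3)² = 8/429, sgn -1
4πI² = N·(3j₀)²·(3jₘ)² = 480/1573
I = +1·√(0.305149/4π) = 0.15583009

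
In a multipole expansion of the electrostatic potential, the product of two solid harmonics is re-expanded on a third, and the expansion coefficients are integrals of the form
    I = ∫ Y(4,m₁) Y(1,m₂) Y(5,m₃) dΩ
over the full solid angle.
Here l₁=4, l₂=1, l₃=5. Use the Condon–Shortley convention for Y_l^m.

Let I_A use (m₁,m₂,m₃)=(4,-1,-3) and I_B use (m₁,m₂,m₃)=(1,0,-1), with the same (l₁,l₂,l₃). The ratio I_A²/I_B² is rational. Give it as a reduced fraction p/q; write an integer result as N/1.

Shared (l₁,l₂,l₃)=(4,1,5): N and (l;000)² cancel in I_A²/I_B².
A: Δ = 0!·8!·2!/11! = 1/495; Racah Σ t=0..0: t=0:+1/80640 = 1/80640; ⇒ 3j(4 1 5; 4 -1 -3)² = 1/495, sgn +1
B: Δ = 0!·8!·2!/11! = 1/495; Racah Σ t=0..0: t=0:+1/720 = 1/720; ⇒ 3j(4 1 5; 1 0 -1)² = 8/165, sgn +1
I_A²/I_B² = (1/495)/(8/165) = 1/24

1/24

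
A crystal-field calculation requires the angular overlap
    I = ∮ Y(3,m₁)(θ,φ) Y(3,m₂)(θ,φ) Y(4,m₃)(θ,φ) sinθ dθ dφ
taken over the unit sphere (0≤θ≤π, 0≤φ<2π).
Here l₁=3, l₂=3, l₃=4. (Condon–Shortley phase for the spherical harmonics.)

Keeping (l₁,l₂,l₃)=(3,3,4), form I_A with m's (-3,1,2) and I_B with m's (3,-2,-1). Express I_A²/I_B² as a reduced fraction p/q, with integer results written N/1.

9/5

Shared (l₁,l₂,l₃)=(3,3,4): N and (l;000)² cancel in I_A²/I_B².
A: Δ = 2!·4!·4!/11! = 1/34650; Racah Σ t=2..2: t=2:+1/192 = 1/192; ⇒ 3j(3 3 4; -3 1 2)² = 3/77, sgn +1
B: Δ = 2!·4!·4!/11! = 1/34650; Racah Σ t=0..0: t=0:+1/288 = 1/288; ⇒ 3j(3 3 4; 3 -2 -1)² = 5/231, sgn -1
I_A²/I_B² = (3/77)/(5/231) = 9/5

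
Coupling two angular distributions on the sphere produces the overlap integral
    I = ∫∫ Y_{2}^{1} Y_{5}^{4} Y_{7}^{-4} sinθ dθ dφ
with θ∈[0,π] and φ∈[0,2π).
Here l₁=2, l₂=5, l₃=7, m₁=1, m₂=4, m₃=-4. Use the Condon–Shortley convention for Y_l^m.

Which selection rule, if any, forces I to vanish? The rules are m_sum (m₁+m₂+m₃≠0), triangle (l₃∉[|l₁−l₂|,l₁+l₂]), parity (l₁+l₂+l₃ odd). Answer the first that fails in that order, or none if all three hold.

m_sum

Σmᵢ = 1  ✗
l₃∈[|l₁−l₂|,l₁+l₂]=[3,7], have l₃=7
Σlᵢ = 14 ⇒ even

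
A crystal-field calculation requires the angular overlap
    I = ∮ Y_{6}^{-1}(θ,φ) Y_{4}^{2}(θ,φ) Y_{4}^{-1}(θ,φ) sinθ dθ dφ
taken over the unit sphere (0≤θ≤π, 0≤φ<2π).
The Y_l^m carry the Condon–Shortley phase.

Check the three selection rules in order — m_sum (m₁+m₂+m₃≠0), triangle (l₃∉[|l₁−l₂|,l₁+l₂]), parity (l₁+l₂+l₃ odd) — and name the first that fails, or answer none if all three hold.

none

Σmᵢ = 0  ✓
l₃∈[|l₁−l₂|,l₁+l₂]=[2,10], have l₃=4  ✓
Σlᵢ = 14 ⇒ even  ✓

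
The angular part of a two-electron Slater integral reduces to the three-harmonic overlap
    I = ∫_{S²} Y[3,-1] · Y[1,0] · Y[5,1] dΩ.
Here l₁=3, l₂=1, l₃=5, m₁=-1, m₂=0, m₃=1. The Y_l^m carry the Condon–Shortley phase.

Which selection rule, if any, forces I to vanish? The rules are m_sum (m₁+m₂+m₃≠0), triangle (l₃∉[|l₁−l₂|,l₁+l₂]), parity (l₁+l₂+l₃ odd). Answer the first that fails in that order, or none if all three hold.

m₁+m₂+m₃ = -1 + 0 + 1 = 0  ✓
triangle: |3−1|=2 ≤ l₃=5 ≤ 3+1=4  ✗
parity: l₁+l₂+l₃ = 9 is odd

triangle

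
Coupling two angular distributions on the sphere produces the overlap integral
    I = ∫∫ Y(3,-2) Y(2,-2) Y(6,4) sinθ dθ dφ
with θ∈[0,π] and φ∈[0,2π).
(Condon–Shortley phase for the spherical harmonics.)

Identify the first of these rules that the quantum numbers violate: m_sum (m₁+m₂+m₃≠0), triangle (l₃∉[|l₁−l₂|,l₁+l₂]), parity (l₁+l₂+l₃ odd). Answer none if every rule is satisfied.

m₁+m₂+m₃ = -2 − 2 + 4 = 0  ✓
triangle: |3−2|=1 ≤ l₃=6 ≤ 3+2=5  ✗
parity: l₁+l₂+l₃ = 11 is odd

triangle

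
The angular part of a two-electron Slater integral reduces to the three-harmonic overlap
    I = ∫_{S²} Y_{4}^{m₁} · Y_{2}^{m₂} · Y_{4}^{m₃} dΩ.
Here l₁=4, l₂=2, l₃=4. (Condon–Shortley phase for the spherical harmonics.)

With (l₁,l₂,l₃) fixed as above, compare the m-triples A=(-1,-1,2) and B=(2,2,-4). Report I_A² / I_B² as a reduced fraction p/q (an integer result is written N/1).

Shared (l₁,l₂,l₃)=(4,2,4): N and (l;000)² cancel in I_A²/I_B².
A: Δ = 2!·6!·2!/11! = 1/13860; Racah Σ t=0..1: t=0:+1/240 t=1:−1/96 = -1/160; ⇒ 3j(4 2 4; -1 -1 2)² = 27/1540, sgn -1
B: Δ = 2!·6!·2!/11! = 1/13860; Racah Σ t=2..2: t=2:+1/2880 = 1/2880; ⇒ 3j(4 2 4; 2 2 -4)² = 2/165, sgn +1
I_A²/I_B² = (27/1540)/(2/165) = 81/56

81/56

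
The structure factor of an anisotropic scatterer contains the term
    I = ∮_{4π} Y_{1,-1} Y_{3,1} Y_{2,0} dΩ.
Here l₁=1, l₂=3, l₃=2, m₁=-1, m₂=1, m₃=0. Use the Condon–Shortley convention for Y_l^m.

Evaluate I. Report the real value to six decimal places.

Checks pass: Σm=0; 6 even; l₃=2∈[2,4].
(2·1+1)(2·3+1)(2·2+1) = 105
Δ: 2! 0! 4! / 7! → 1/105
sum: t=1:−1/4 = -1/4
3j²(1 3 2; 0 0 0) = Δ·Π!·Σ² = 3/35  (sign -1)
sum: t=2:+1/8 = 1/8
3j²(1 3 2; -1 1 0) = Δ·Π!·Σ² = 2/35  (sign +1)
combine: 4πI² = 105·3/35·2/35 = 18/35
take √, sign -1: I = -0.20230066

-0.202301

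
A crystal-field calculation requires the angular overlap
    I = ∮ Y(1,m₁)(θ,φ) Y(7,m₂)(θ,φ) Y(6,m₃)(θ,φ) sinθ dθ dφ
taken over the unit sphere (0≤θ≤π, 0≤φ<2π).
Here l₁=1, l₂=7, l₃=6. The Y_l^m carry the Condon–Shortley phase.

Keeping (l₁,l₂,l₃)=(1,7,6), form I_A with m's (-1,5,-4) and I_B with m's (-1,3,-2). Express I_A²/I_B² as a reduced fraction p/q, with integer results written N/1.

22/15

Same 1,7,6: normalisation and zero-m 3j drop out of the ratio.
A: Δ: 2! 0! 12! / 15! → 1/1365; sum: t=2:+1/14515200 = 1/14515200; 3j²(1 7 6; -1 5 -4) = Δ·Π!·Σ² = 22/455  (sign +1)
B: Δ: 2! 0! 12! / 15! → 1/1365; sum: t=2:+1/1935360 = 1/1935360; 3j²(1 7 6; -1 3 -2) = Δ·Π!·Σ² = 3/91  (sign +1)
I_A²/I_B² = (22/455)/(3/91) = 22/15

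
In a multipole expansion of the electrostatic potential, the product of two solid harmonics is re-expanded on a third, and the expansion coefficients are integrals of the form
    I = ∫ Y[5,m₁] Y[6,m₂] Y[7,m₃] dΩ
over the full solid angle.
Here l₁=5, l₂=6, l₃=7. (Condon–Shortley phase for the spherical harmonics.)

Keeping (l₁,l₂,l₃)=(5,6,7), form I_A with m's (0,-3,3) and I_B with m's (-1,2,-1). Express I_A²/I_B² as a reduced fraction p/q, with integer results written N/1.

123210/134689

Shared (l₁,l₂,l₃)=(5,6,7): N and (l;000)² cancel in I_A²/I_B².
A: Δ = 4!·6!·8!/19! = 1/174594420; Racah Σ t=0..3: t=0:+1/2073600 t=1:−1/414720 t=2:+1/725760 t=3:−1/11612160 = -37/58060800; ⇒ 3j(5 6 7; 0 -3 3)² = 4107/646646, sgn -1
B: Δ = 4!·6!·8!/19! = 1/174594420; Racah Σ t=0..4: t=0:+1/696729600 t=1:−1/3628800 t=2:+1/276480 t=3:−1/155520 t=4:+1/663552 = -367/232243200; ⇒ 3j(5 6 7; -1 2 -1)² = 134689/19399380, sgn -1
I_A²/I_B² = (4107/646646)/(134689/19399380) = 123210/134689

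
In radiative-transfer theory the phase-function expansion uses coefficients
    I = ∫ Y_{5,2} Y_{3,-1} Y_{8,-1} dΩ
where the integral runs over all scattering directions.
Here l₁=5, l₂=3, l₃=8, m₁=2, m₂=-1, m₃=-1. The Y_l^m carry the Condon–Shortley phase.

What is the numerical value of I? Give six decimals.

-0.149027

Checks pass: Σm=0; 16 even; l₃=8∈[2,8].
(2·5+1)(2·3+1)(2·8+1) = 1309
Δ: 0! 10! 6! / 17! → 1/136136
sum: t=0:+1/518400 = 1/518400
3j²(5 3 8; 0 0 0) = Δ·Π!·Σ² = 56/2431  (sign +1)
sum: t=0:+1/1451520 = 1/1451520
3j²(5 3 8; 2 -1 -1) = Δ·Π!·Σ² = 45/4862  (sign -1)
combine: 4πI² = 1309·56/2431·45/4862 = 8820/31603
take √, sign -1: I = -0.14902708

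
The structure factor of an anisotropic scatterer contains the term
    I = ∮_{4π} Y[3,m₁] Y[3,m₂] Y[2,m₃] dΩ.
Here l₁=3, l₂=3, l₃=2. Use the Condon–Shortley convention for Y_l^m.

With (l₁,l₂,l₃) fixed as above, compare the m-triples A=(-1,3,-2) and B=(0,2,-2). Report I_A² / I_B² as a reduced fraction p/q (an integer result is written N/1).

Same 3,3,2: normalisation and zero-m 3j drop out of the ratio.
A: Δ: 4! 2! 2! / 9! → 1/3780; sum: t=4:+1/96 = 1/96; 3j²(3 3 2; -1 3 -2) = Δ·Π!·Σ² = 1/42  (sign +1)
B: Δ: 4! 2! 2! / 9! → 1/3780; sum: t=3:−1/24 = -1/24; 3j²(3 3 2; 0 2 -2) = Δ·Π!·Σ² = 1/21  (sign -1)
I_A²/I_B² = (1/42)/(1/21) = 1/2

1/2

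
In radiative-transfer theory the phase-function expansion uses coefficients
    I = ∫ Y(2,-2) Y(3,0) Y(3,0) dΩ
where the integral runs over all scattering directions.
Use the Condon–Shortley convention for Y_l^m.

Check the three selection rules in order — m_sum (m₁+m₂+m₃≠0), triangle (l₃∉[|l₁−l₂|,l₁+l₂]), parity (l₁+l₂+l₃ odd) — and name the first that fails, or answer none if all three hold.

m₁+m₂+m₃ = -2 + 0 + 0 = -2  ✗
triangle: |2−3|=1 ≤ l₃=3 ≤ 2+3=5
parity: l₁+l₂+l₃ = 8 is even

m_sum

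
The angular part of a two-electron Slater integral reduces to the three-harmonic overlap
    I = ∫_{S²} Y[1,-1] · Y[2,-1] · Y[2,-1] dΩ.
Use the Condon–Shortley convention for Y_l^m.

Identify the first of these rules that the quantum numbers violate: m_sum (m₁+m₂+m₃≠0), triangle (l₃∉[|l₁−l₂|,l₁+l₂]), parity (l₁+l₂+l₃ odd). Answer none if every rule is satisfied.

m_sum

azimuthal sum: -1 − 1 − 1 = -3  ✗
1 ≤ 2 ≤ 3 (triangle on l)
L = 1 + 2 + 2 = 5 (odd)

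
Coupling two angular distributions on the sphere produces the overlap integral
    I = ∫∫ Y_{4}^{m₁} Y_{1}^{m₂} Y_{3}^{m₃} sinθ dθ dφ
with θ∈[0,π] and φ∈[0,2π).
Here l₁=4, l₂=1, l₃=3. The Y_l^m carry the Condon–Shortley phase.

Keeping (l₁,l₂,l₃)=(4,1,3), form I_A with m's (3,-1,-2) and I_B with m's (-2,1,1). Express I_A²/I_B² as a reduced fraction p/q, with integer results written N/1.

7/5

Shared (l₁,l₂,l₃)=(4,1,3): N and (l;000)² cancel in I_A²/I_B².
A: Δ = 2!·6!·0!/9! = 1/252; Racah Σ t=0..0: t=0:+1/240 = 1/240; ⇒ 3j(4 1 3; 3 -1 -2)² = 1/12, sgn -1
B: Δ = 2!·6!·0!/9! = 1/252; Racah Σ t=2..2: t=2:+1/96 = 1/96; ⇒ 3j(4 1 3; -2 1 1)² = 5/84, sgn +1
I_A²/I_B² = (1/12)/(5/84) = 7/5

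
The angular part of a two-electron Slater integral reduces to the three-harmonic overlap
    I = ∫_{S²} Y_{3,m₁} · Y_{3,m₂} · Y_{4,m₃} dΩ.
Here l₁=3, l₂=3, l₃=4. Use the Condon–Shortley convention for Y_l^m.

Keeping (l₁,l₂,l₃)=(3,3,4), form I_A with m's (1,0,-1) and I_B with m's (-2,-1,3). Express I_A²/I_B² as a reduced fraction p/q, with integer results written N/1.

Shared (l₁,l₂,l₃)=(3,3,4): N and (l;000)² cancel in I_A²/I_B².
A: Δ = 2!·4!·4!/11! = 1/34650; Racah Σ t=0..2: t=0:+1/48 t=1:−1/24 t=2:+1/288 = -5/288; ⇒ 3j(3 3 4; 1 0 -1)² = 5/462, sgn +1
B: Δ = 2!·4!·4!/11! = 1/34650; Racah Σ t=1..2: t=1:−1/144 t=2:+1/288 = -1/288; ⇒ 3j(3 3 4; -2 -1 3)² = 1/99, sgn +1
I_A²/I_B² = (5/462)/(1/99) = 15/14

15/14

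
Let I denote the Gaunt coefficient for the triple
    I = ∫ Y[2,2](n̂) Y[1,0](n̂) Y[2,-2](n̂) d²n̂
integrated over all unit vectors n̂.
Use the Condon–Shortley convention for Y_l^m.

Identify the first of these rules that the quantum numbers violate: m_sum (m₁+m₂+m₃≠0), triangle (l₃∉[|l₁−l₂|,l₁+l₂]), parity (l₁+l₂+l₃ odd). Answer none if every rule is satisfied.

parity

m₁+m₂+m₃ = 2 + 0 − 2 = 0  ✓
triangle: |2−1|=1 ≤ l₃=2 ≤ 2+1=3  ✓
parity: l₁+l₂+l₃ = 5 is odd  ✗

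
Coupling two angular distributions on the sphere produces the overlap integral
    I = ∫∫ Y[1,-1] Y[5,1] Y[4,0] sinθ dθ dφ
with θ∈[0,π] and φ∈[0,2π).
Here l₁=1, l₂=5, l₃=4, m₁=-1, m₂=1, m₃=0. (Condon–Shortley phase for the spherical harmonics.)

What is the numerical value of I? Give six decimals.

-0.190188

Rules hold: Σm=0, L=10 even, 4≤4≤6.
N = 3·11·9 = 297
Δ = 2!·0!·8!/11! = 1/495
Racah Σ t=1..1: t=1:−1/576 = -1/576
⇒ 3j(1 5 4; 0 0 0)² = 5/99, sgn -1
Racah Σ t=2..2: t=2:+1/1152 = 1/1152
⇒ 3j(1 5 4; -1 1 0)² = 1/33, sgn +1
4πI² = N·(3j₀)²·(3jₘ)² = 5/11
I = -1·√(0.454545/4π) = -0.19018827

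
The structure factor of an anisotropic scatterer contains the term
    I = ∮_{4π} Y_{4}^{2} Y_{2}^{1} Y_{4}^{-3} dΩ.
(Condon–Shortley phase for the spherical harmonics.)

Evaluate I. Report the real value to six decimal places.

-0.187702

m-sum 0 ✓  L=10 even ✓  2≤4≤6 ✓
Π(2lᵢ+1) = 9×5×9 = 405
triangle coeff Δ(4,2,4) = 1/13860
Σ_t [0,2]: t=0:+1/192 t=1:−1/36 t=2:+1/192 = -5/288
(3j)²=20/693 [(4 2 4; 0 0 0)], sign=-1
Σ_t [1,2]: t=1:−1/240 t=2:+1/1440 = -1/288
(3j)²=5/132 [(4 2 4; 2 1 -3)], sign=+1
⇒ 4πI² = 375/847
I = (-1)√(375/847/(4π)) = -0.18770204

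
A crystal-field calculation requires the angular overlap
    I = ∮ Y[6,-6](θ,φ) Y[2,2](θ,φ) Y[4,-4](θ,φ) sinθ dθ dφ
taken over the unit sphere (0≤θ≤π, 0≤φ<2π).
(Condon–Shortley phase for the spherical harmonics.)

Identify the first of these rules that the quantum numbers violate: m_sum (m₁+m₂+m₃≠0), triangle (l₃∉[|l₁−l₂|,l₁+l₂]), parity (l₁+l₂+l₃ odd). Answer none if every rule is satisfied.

Σmᵢ = -8  ✗
l₃∈[|l₁−l₂|,l₁+l₂]=[4,8], have l₃=4
Σlᵢ = 12 ⇒ even

m_sum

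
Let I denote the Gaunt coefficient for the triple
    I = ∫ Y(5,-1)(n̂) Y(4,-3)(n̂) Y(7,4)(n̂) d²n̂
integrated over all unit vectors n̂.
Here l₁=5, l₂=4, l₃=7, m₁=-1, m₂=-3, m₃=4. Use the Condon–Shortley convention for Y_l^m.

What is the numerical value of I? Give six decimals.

-0.069211

m-sum 0 ✓  L=16 even ✓  1≤7≤9 ✓
Π(2lᵢ+1) = 11×9×15 = 1485
triangle coeff Δ(5,4,7) = 1/6126120
Σ_t [0,2]: t=0:+1/69120 t=1:−1/20736 t=2:+1/69120 = -1/51840
(3j)²=280/21879 [(5 4 7; 0 0 0)], sign=+1
Σ_t [0,1]: t=0:+1/345600 t=1:−1/518400 = 1/1036800
(3j)²=7/2210 [(5 4 7; -1 -3 4)], sign=-1
⇒ 4πI² = 2940/48841
I = (-1)√(2940/48841/(4π)) = -0.06921121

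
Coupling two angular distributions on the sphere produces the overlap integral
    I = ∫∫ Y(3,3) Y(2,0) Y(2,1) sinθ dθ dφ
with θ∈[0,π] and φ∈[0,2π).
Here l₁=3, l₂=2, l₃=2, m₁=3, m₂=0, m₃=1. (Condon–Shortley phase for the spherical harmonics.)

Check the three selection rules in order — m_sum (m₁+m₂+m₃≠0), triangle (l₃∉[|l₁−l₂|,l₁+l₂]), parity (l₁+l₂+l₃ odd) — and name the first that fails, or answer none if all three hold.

m_sum

Σmᵢ = 4  ✗
l₃∈[|l₁−l₂|,l₁+l₂]=[1,5], have l₃=2
Σlᵢ = 7 ⇒ odd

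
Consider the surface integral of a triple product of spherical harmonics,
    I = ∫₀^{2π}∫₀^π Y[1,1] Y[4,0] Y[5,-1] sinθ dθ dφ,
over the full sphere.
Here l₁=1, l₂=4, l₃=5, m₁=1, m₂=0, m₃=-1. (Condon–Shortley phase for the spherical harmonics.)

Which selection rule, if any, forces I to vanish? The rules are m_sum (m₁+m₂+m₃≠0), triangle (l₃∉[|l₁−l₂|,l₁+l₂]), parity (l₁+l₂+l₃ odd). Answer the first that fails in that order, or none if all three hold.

Σmᵢ = 0  ✓
l₃∈[|l₁−l₂|,l₁+l₂]=[3,5], have l₃=5  ✓
Σlᵢ = 10 ⇒ even  ✓

none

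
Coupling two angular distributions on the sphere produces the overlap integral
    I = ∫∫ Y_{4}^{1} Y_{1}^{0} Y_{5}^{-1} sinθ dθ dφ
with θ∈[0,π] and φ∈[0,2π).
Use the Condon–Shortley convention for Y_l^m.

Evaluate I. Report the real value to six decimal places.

Checks pass: Σm=0; 10 even; l₃=5∈[3,5].
(2·4+1)(2·1+1)(2·5+1) = 297
Δ: 0! 8! 2! / 11! → 1/495
sum: t=0:+1/576 = 1/576
3j²(4 1 5; 0 0 0) = Δ·Π!·Σ² = 5/99  (sign -1)
sum: t=0:+1/720 = 1/720
3j²(4 1 5; 1 0 -1) = Δ·Π!·Σ² = 8/165  (sign +1)
combine: 4πI² = 297·5/99·8/165 = 8/11
take √, sign -1: I = -0.24057125

-0.240571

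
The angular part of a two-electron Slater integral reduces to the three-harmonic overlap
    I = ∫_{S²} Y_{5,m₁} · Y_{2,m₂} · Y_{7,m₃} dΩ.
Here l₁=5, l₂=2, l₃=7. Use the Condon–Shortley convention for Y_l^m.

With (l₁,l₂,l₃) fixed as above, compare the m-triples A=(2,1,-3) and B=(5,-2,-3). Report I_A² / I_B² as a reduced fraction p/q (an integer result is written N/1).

Shared (l₁,l₂,l₃)=(5,2,7): N and (l;000)² cancel in I_A²/I_B².
A: Δ = 0!·10!·4!/15! = 1/15015; Racah Σ t=0..0: t=0:+1/181440 = 1/181440; ⇒ 3j(5 2 7; 2 1 -3)² = 32/1001, sgn +1
B: Δ = 0!·10!·4!/15! = 1/15015; Racah Σ t=0..0: t=0:+1/87091200 = 1/87091200; ⇒ 3j(5 2 7; 5 -2 -3)² = 1/15015, sgn +1
I_A²/I_B² = (32/1001)/(1/15015) = 480/1

480/1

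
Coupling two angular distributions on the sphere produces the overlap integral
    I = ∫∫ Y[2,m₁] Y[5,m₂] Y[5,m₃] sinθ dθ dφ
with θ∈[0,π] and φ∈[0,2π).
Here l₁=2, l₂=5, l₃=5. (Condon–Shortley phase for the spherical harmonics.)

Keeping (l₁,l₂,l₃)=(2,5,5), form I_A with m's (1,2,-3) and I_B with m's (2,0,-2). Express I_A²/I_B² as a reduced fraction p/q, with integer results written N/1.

5/7

Shared (l₁,l₂,l₃)=(2,5,5): N and (l;000)² cancel in I_A²/I_B².
A: Δ = 2!·2!·8!/13! = 1/38610; Racah Σ t=0..1: t=0:+1/10080 t=1:−1/2880 = -1/4032; ⇒ 3j(2 5 5; 1 2 -3)² = 10/429, sgn -1
B: Δ = 2!·2!·8!/13! = 1/38610; Racah Σ t=0..0: t=0:+1/2880 = 1/2880; ⇒ 3j(2 5 5; 2 0 -2)² = 14/429, sgn -1
I_A²/I_B² = (10/429)/(14/429) = 5/7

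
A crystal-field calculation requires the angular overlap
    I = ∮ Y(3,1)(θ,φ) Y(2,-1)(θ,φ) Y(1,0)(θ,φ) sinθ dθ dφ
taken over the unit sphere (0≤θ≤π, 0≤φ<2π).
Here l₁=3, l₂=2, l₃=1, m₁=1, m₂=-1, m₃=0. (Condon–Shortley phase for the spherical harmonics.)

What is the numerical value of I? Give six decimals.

-0.233597

m-sum 0 ✓  L=6 even ✓  1≤1≤5 ✓
Π(2lᵢ+1) = 7×5×3 = 105
triangle coeff Δ(3,2,1) = 1/105
Σ_t [2,2]: t=2:+1/4 = 1/4
(3j)²=3/35 [(3 2 1; 0 0 0)], sign=-1
Σ_t [1,1]: t=1:−1/6 = -1/6
(3j)²=8/105 [(3 2 1; 1 -1 0)], sign=+1
⇒ 4πI² = 24/35
I = (-1)√(24/35/(4π)) = -0.23359668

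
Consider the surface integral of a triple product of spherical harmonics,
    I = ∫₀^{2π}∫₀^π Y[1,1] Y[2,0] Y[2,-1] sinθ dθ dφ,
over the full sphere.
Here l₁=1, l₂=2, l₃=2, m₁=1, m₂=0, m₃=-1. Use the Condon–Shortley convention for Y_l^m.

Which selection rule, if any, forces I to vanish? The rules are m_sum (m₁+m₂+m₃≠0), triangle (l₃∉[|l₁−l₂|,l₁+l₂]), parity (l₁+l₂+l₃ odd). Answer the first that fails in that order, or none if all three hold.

parity

m₁+m₂+m₃ = 1 + 0 − 1 = 0  ✓
triangle: |1−2|=1 ≤ l₃=2 ≤ 1+2=3  ✓
parity: l₁+l₂+l₃ = 5 is odd  ✗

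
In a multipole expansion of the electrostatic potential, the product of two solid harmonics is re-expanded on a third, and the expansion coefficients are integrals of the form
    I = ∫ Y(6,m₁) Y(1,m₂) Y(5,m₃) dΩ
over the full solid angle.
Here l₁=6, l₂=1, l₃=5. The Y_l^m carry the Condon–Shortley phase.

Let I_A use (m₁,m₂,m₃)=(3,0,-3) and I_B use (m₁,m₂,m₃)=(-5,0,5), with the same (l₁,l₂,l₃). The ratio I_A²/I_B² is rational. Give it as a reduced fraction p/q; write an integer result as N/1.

l's match ⇒ only the (l;m) 3-j factors differ between A and B.
A: triangle coeff Δ(6,1,5) = 1/858; Σ_t [1,1]: t=1:−1/80640 = -1/80640; (3j)²=9/286 [(6 1 5; 3 0 -3)], sign=-1
B: triangle coeff Δ(6,1,5) = 1/858; Σ_t [1,1]: t=1:−1/3628800 = -1/3628800; (3j)²=1/78 [(6 1 5; -5 0 5)], sign=-1
I_A²/I_B² = (9/286)/(1/78) = 27/11

27/11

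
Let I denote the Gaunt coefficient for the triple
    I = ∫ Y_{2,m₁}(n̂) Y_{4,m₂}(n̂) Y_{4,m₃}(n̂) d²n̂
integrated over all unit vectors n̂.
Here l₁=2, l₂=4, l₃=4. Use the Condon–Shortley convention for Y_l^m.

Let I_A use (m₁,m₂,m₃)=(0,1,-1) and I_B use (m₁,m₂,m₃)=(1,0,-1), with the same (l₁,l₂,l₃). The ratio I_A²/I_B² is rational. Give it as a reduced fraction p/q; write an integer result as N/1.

289/30

Shared (l₁,l₂,l₃)=(2,4,4): N and (l;000)² cancel in I_A²/I_B².
A: Δ = 2!·2!·6!/11! = 1/13860; Racah Σ t=0..2: t=0:+1/480 t=1:−1/48 t=2:+1/144 = -17/1440; ⇒ 3j(2 4 4; 0 1 -1)² = 289/13860, sgn +1
B: Δ = 2!·2!·6!/11! = 1/13860; Racah Σ t=0..1: t=0:+1/96 t=1:−1/72 = -1/288; ⇒ 3j(2 4 4; 1 0 -1)² = 1/462, sgn +1
I_A²/I_B² = (289/13860)/(1/462) = 289/30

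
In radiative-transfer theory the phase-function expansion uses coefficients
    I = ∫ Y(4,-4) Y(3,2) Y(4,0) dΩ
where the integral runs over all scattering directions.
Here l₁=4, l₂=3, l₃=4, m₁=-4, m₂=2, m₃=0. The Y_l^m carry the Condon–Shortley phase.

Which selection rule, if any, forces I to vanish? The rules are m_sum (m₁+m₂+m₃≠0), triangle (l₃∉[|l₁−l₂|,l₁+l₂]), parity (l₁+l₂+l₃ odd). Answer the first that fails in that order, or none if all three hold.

m_sum

azimuthal sum: -4 + 2 + 0 = -2  ✗
1 ≤ 4 ≤ 7 (triangle on l)
L = 4 + 3 + 4 = 11 (odd)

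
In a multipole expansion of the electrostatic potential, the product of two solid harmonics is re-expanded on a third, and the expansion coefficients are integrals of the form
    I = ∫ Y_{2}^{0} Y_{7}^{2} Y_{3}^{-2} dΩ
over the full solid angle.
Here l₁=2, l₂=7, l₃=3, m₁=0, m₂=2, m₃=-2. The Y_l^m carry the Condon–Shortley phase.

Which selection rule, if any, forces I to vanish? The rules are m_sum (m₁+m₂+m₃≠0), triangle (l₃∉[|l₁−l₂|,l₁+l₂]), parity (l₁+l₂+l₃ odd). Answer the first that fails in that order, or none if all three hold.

triangle

azimuthal sum: 0 + 2 − 2 = 0  ✓
5 ≤ 3 ≤ 9 (triangle on l)  ✗
L = 2 + 7 + 3 = 12 (even)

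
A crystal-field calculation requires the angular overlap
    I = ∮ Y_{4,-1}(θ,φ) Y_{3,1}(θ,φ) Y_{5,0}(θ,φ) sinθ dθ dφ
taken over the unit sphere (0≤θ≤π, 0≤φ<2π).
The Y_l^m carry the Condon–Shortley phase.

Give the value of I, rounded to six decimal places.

m-sum 0 ✓  L=12 even ✓  1≤5≤7 ✓
Π(2lᵢ+1) = 9×7×11 = 693
triangle coeff Δ(4,3,5) = 1/180180
Σ_t [0,2]: t=0:+1/576 t=1:−1/144 t=2:+1/576 = -1/288
(3j)²=20/1001 [(4 3 5; 0 0 0)], sign=+1
Σ_t [0,2]: t=0:+1/5760 t=1:−1/288 t=2:+1/288 = 1/5760
(3j)²=1/12012 [(4 3 5; -1 1 0)], sign=-1
⇒ 4πI² = 15/13013
I = (-1)√(15/13013/(4π)) = -0.00957750

-0.009577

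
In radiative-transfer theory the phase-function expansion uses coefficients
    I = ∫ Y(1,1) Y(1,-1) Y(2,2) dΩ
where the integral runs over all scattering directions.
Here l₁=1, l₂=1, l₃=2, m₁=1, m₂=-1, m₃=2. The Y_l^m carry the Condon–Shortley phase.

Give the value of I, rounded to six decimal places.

Σmᵢ = 2 ≠ 0, so the φ-integral vanishes; I = 0

0.000000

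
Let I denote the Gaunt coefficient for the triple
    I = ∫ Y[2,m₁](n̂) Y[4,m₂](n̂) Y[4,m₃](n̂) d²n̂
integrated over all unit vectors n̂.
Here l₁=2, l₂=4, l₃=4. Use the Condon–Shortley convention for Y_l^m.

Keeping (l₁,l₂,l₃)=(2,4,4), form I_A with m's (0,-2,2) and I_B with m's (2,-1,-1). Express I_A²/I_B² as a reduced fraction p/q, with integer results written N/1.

Shared (l₁,l₂,l₃)=(2,4,4): N and (l;000)² cancel in I_A²/I_B².
A: Δ = 2!·2!·6!/11! = 1/13860; Racah Σ t=0..2: t=0:+1/192 t=1:−1/120 t=2:+1/2880 = -1/360; ⇒ 3j(2 4 4; 0 -2 2)² = 16/3465, sgn -1
B: Δ = 2!·2!·6!/11! = 1/13860; Racah Σ t=0..0: t=0:+1/144 = 1/144; ⇒ 3j(2 4 4; 2 -1 -1)² = 10/231, sgn -1
I_A²/I_B² = (16/3465)/(10/231) = 8/75

8/75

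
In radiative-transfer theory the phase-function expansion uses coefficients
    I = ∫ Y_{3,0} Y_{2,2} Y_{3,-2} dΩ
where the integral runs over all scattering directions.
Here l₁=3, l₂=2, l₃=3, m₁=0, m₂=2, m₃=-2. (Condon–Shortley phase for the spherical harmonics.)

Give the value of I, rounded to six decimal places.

Checks pass: Σm=0; 8 even; l₃=3∈[1,5].
(2·3+1)(2·2+1)(2·3+1) = 245
Δ: 2! 4! 2! / 9! → 1/3780
sum: t=0:+1/24 t=1:−1/4 t=2:+1/24 = -1/6
3j²(3 2 3; 0 0 0) = Δ·Π!·Σ² = 4/105  (sign +1)
sum: t=2:+1/24 = 1/24
3j²(3 2 3; 0 2 -2) = Δ·Π!·Σ² = 1/21  (sign -1)
combine: 4πI² = 245·4/105·1/21 = 4/9
take √, sign -1: I = -0.18806319

-0.188063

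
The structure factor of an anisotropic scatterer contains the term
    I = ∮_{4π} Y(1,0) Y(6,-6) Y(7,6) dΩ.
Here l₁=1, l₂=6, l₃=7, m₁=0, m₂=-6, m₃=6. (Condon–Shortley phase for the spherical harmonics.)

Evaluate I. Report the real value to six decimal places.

0.126157

Checks pass: Σm=0; 14 even; l₃=7∈[5,7].
(2·1+1)(2·6+1)(2·7+1) = 585
Δ: 0! 2! 12! / 15! → 1/1365
sum: t=0:+1/518400 = 1/518400
3j²(1 6 7; 0 0 0) = Δ·Π!·Σ² = 7/195  (sign -1)
sum: t=0:+1/479001600 = 1/479001600
3j²(1 6 7; 0 -6 6) = Δ·Π!·Σ² = 1/105  (sign -1)
combine: 4πI² = 585·7/195·1/105 = 1/5
take √, sign +1: I = 0.12615663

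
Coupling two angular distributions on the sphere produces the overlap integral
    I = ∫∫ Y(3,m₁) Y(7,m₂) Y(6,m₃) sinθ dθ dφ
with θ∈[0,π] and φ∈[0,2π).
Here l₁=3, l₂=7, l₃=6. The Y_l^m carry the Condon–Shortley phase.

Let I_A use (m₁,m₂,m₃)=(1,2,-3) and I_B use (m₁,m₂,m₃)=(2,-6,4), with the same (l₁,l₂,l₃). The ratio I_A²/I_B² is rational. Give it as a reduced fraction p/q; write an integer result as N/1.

4107/9152

Shared (l₁,l₂,l₃)=(3,7,6): N and (l;000)² cancel in I_A²/I_B².
A: Δ = 4!·2!·10!/17! = 1/2042040; Racah Σ t=0..2: t=0:+1/17418240 t=1:−1/483840 t=2:+1/241920 = 37/17418240; ⇒ 3j(3 7 6; 1 2 -3)² = 1369/136136, sgn -1
B: Δ = 4!·2!·10!/17! = 1/2042040; Racah Σ t=0..1: t=0:+1/8709120 t=1:−1/43545600 = 1/10886400; ⇒ 3j(3 7 6; 2 -6 4)² = 8/357, sgn +1
I_A²/I_B² = (1369/136136)/(8/357) = 4107/9152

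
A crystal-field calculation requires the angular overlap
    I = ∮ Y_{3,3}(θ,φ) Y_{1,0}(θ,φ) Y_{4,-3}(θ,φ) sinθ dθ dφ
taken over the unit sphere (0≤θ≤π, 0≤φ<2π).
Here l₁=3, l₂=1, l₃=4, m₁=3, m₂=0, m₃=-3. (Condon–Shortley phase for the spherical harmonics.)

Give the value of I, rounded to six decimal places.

Rules hold: Σm=0, L=8 even, 2≤4≤4.
N = 7·3·9 = 189
Δ = 0!·6!·2!/9! = 1/252
Racah Σ t=0..0: t=0:+1/36 = 1/36
⇒ 3j(3 1 4; 0 0 0)² = 4/63, sgn +1
Racah Σ t=0..0: t=0:+1/720 = 1/720
⇒ 3j(3 1 4; 3 0 -3)² = 1/36, sgn -1
4πI² = N·(3j₀)²·(3jₘ)² = 1/3
I = -1·√(0.333333/4π) = -0.16286750

-0.162868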